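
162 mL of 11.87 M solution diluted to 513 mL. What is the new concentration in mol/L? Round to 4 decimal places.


Dilution: M1*V1 = M2*V2, solve for M2.
M2 = M1*V1 / V2
M2 = 11.87 * 162 / 513
M2 = 1922.94 / 513
M2 = 3.74842105 mol/L, rounded to 4 dp:

3.7484 mol/L


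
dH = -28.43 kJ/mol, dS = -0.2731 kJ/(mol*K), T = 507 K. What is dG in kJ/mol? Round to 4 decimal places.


Gibbs: dG = dH - T*dS (consistent units, dS already in kJ/(mol*K)).
T*dS = 507 * -0.2731 = -138.4617
dG = -28.43 - (-138.4617)
dG = 110.0317 kJ/mol, rounded to 4 dp:

110.0317 kJ/mol


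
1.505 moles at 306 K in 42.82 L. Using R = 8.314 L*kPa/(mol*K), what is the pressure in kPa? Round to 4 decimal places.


PV = nRT, solve for P = nRT / V.
nRT = 1.505 * 8.314 * 306 = 3828.8464
P = 3828.8464 / 42.82
P = 89.41724428 kPa, rounded to 4 dp:

89.4172 kPa


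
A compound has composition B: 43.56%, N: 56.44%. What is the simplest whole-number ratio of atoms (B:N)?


Assume 100 g of compound, divide each mass% by atomic mass to get moles, then normalize by the smallest to get a raw atom ratio.
Moles per 100 g: B: 43.56/10.81 = 4.0296, N: 56.44/14.007 = 4.0294
Raw ratio (divide by min = 4.0294): B: 1.0, N: 1.0
Multiply by 1 to clear fractions: B: 1.0 ~= 1, N: 1.0 ~= 1
Reduce by GCD to get the simplest whole-number ratio:

1:1


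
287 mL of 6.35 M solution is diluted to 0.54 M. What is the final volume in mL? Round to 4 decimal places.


Dilution: M1*V1 = M2*V2, solve for V2.
V2 = M1*V1 / M2
V2 = 6.35 * 287 / 0.54
V2 = 1822.45 / 0.54
V2 = 3374.90740741 mL, rounded to 4 dp:

3374.9074 mL


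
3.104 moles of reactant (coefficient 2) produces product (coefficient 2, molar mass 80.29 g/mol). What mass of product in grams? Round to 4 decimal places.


Use the coefficient ratio to convert reactant moles to product moles, then multiply by the product's molar mass.
moles_P = moles_R * (coeff_P / coeff_R) = 3.104 * (2/2) = 3.104
mass_P = moles_P * M_P = 3.104 * 80.29
mass_P = 249.22016 g, rounded to 4 dp:

249.2202 g


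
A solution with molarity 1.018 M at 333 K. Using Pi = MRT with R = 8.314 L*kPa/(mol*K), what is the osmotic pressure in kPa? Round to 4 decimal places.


Osmotic pressure (van't Hoff): Pi = M*R*T.
RT = 8.314 * 333 = 2768.562
Pi = 1.018 * 2768.562
Pi = 2818.396116 kPa, rounded to 4 dp:

2818.3961 kPa


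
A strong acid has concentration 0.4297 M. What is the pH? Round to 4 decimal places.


A strong acid dissociates completely, so [H+] equals the given concentration.
pH = -log10([H+]) = -log10(0.4297)
pH = 0.36683465, rounded to 4 dp:

0.3668


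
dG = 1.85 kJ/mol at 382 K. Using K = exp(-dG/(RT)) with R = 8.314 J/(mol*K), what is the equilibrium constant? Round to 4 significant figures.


dG is in kJ/mol; multiply by 1000 to match R in J/(mol*K).
RT = 8.314 * 382 = 3175.948 J/mol
exponent = -dG*1000 / (RT) = -(1.85*1000) / 3175.948 = -0.58250324
K = exp(-0.58250324)
K = 0.55849856, rounded to 4 significant figures:

0.5585


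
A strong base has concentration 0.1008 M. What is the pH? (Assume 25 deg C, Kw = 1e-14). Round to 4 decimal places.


A strong base dissociates completely, so [OH-] equals the given concentration.
pOH = -log10([OH-]) = -log10(0.1008) = 0.996539
pH = 14 - pOH = 14 - 0.996539
pH = 13.003461, rounded to 4 dp:

13.0035


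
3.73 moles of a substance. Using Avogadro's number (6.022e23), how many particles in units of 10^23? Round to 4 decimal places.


N = n * NA, then divide by 1e23 for the requested units.
N / 1e23 = n * 6.022
N / 1e23 = 3.73 * 6.022
N / 1e23 = 22.46206, rounded to 4 dp:

22.4621


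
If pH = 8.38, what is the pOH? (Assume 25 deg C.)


At 25 deg C, pH + pOH = 14.
pOH = 14 - pH = 14 - 8.38
pOH = 5.62:

5.62


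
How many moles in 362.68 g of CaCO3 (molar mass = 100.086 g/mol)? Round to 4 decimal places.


n = mass / M
n = 362.68 / 100.086
n = 3.62368363 mol, rounded to 4 dp:

3.6237 mol


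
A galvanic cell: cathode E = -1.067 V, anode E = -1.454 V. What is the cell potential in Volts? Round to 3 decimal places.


Standard cell potential: E_cell = E_cathode - E_anode.
E_cell = -1.067 - (-1.454)
E_cell = 0.387 V, rounded to 3 dp:

0.387 V


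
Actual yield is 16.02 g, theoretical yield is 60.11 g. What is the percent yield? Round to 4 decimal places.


% yield = 100 * actual / theoretical
% yield = 100 * 16.02 / 60.11
% yield = 26.65113958 %, rounded to 4 dp:

26.6511 %


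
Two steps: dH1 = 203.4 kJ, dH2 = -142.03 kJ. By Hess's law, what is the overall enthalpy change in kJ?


Hess's law: enthalpy is a state function, so add the step enthalpies.
dH_total = dH1 + dH2 = 203.4 + (-142.03)
dH_total = 61.37 kJ:

61.37 kJ


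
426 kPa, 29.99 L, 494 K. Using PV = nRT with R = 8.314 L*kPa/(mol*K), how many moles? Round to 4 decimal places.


PV = nRT, solve for n = PV / (RT).
PV = 426 * 29.99 = 12775.74
RT = 8.314 * 494 = 4107.116
n = 12775.74 / 4107.116
n = 3.1106353 mol, rounded to 4 dp:

3.1106 mol


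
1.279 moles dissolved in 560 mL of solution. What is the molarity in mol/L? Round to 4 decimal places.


Convert volume to liters: V_L = V_mL / 1000.
V_L = 560 / 1000 = 0.56 L
M = n / V_L = 1.279 / 0.56
M = 2.28392857 mol/L, rounded to 4 dp:

2.2839 mol/L


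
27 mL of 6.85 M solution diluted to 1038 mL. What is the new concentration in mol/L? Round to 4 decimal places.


Dilution: M1*V1 = M2*V2, solve for M2.
M2 = M1*V1 / V2
M2 = 6.85 * 27 / 1038
M2 = 184.95 / 1038
M2 = 0.17817919 mol/L, rounded to 4 dp:

0.1782 mol/L


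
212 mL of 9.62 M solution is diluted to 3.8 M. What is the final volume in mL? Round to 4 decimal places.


Dilution: M1*V1 = M2*V2, solve for V2.
V2 = M1*V1 / M2
V2 = 9.62 * 212 / 3.8
V2 = 2039.44 / 3.8
V2 = 536.69473684 mL, rounded to 4 dp:

536.6947 mL


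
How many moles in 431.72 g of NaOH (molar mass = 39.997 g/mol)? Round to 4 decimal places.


n = mass / M
n = 431.72 / 39.997
n = 10.79380954 mol, rounded to 4 dp:

10.7938 mol


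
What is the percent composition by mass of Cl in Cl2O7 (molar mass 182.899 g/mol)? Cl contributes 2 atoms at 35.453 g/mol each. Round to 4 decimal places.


pct = 100 * (n_elem * M_elem) / M_total
mass_contribution = 2 * 35.453 = 70.906 g/mol
pct = 100 * 70.906 / 182.899
pct = 38.76784455 %, rounded to 4 dp:

38.7678 %


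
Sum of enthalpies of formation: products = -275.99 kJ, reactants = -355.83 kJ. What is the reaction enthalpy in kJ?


dH_rxn = sum(dH_f products) - sum(dH_f reactants)
dH_rxn = -275.99 - (-355.83)
dH_rxn = 79.84 kJ:

79.84 kJ


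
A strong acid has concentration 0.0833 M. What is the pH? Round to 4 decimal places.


A strong acid dissociates completely, so [H+] equals the given concentration.
pH = -log10([H+]) = -log10(0.0833)
pH = 1.079355, rounded to 4 dp:

1.0794


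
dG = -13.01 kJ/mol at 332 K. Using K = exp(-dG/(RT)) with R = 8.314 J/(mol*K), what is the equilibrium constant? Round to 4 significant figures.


dG is in kJ/mol; multiply by 1000 to match R in J/(mol*K).
RT = 8.314 * 332 = 2760.248 J/mol
exponent = -dG*1000 / (RT) = -(-13.01*1000) / 2760.248 = 4.7133446
K = exp(4.7133446)
K = 111.42421, rounded to 4 significant figures:

111.4


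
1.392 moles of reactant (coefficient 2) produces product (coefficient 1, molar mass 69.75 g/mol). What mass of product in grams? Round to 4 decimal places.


Use the coefficient ratio to convert reactant moles to product moles, then multiply by the product's molar mass.
moles_P = moles_R * (coeff_P / coeff_R) = 1.392 * (1/2) = 0.696
mass_P = moles_P * M_P = 0.696 * 69.75
mass_P = 48.546 g, rounded to 4 dp:

48.5460 g


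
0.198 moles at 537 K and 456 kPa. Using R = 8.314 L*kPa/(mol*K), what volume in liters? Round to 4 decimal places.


PV = nRT, solve for V = nRT / P.
nRT = 0.198 * 8.314 * 537 = 883.9944
V = 883.9944 / 456
V = 1.93858421 L, rounded to 4 dp:

1.9386 L


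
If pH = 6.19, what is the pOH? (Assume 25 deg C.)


At 25 deg C, pH + pOH = 14.
pOH = 14 - pH = 14 - 6.19
pOH = 7.81:

7.81


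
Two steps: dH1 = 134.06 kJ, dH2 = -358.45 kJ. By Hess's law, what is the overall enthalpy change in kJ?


Hess's law: enthalpy is a state function, so add the step enthalpies.
dH_total = dH1 + dH2 = 134.06 + (-358.45)
dH_total = -224.39 kJ:

-224.39 kJ


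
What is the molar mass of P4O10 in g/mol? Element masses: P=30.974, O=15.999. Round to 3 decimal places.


M = sum(count * atomic_mass) over atoms.
M = 4*30.974 + 10*15.999
M = 123.896 + 159.99
M = 283.886 g/mol, rounded to 3 dp:

283.886 g/mol


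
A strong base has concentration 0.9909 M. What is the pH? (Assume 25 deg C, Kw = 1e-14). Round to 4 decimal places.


A strong base dissociates completely, so [OH-] equals the given concentration.
pOH = -log10([OH-]) = -log10(0.9909) = 0.00397
pH = 14 - pOH = 14 - 0.00397
pH = 13.99603, rounded to 4 dp:

13.9960


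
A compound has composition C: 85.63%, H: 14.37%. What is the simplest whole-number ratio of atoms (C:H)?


Assume 100 g of compound, divide each mass% by atomic mass to get moles, then normalize by the smallest to get a raw atom ratio.
Moles per 100 g: C: 85.63/12.011 = 7.1293, H: 14.37/1.008 = 14.256
Raw ratio (divide by min = 7.1293): C: 1.0, H: 2.0
Multiply by 1 to clear fractions: C: 1.0 ~= 1, H: 2.0 ~= 2
Reduce by GCD to get the simplest whole-number ratio:

1:2


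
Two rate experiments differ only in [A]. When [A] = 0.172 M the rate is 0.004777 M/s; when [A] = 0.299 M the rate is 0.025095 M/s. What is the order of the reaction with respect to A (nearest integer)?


Rate is proportional to [A]^n, so rate2/rate1 = ([A]2/[A]1)^n. Take logs to solve for n.
rate2/rate1 = 0.025095 / 0.004777 = 5.2533
[A]2/[A]1 = 0.299 / 0.172 = 1.7384
n = ln(5.2533) / ln(1.7384) = 3.0
Nearest integer order:

3


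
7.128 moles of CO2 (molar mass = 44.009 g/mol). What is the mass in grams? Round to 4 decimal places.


mass = n * M
mass = 7.128 * 44.009
mass = 313.696152 g, rounded to 4 dp:

313.6962 g


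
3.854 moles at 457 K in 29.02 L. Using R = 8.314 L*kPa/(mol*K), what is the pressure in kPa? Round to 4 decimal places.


PV = nRT, solve for P = nRT / V.
nRT = 3.854 * 8.314 * 457 = 14643.2653
P = 14643.2653 / 29.02
P = 504.59218815 kPa, rounded to 4 dp:

504.5922 kPa


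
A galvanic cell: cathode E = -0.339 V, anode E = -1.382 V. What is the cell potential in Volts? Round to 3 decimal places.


Standard cell potential: E_cell = E_cathode - E_anode.
E_cell = -0.339 - (-1.382)
E_cell = 1.043 V, rounded to 3 dp:

1.043 V


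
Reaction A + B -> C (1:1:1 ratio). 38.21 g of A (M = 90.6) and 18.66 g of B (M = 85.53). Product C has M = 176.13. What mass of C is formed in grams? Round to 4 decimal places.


Find moles of each reactant; the smaller value is the limiting reagent in a 1:1:1 reaction, so moles_C equals moles of the limiter.
n_A = mass_A / M_A = 38.21 / 90.6 = 0.421744 mol
n_B = mass_B / M_B = 18.66 / 85.53 = 0.218169 mol
Limiting reagent: B (smaller), n_limiting = 0.218169 mol
mass_C = n_limiting * M_C = 0.218169 * 176.13
mass_C = 38.42610597 g, rounded to 4 dp:

38.4261 g


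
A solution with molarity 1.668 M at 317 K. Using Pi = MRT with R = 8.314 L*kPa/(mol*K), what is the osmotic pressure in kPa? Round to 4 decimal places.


Osmotic pressure (van't Hoff): Pi = M*R*T.
RT = 8.314 * 317 = 2635.538
Pi = 1.668 * 2635.538
Pi = 4396.077384 kPa, rounded to 4 dp:

4396.0774 kPa


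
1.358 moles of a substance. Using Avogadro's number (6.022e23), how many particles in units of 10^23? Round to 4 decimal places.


N = n * NA, then divide by 1e23 for the requested units.
N / 1e23 = n * 6.022
N / 1e23 = 1.358 * 6.022
N / 1e23 = 8.177876, rounded to 4 dp:

8.1779


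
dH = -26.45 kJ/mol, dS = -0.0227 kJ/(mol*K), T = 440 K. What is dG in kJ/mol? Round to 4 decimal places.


Gibbs: dG = dH - T*dS (consistent units, dS already in kJ/(mol*K)).
T*dS = 440 * -0.0227 = -9.988
dG = -26.45 - (-9.988)
dG = -16.462 kJ/mol, rounded to 4 dp:

-16.4620 kJ/mol


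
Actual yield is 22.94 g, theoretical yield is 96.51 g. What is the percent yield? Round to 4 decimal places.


% yield = 100 * actual / theoretical
% yield = 100 * 22.94 / 96.51
% yield = 23.76955756 %, rounded to 4 dp:

23.7696 %


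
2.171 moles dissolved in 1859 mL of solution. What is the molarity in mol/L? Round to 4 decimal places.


Convert volume to liters: V_L = V_mL / 1000.
V_L = 1859 / 1000 = 1.859 L
M = n / V_L = 2.171 / 1.859
M = 1.16783217 mol/L, rounded to 4 dp:

1.1678 mol/L


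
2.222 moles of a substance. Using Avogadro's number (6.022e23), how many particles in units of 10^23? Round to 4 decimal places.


N = n * NA, then divide by 1e23 for the requested units.
N / 1e23 = n * 6.022
N / 1e23 = 2.222 * 6.022
N / 1e23 = 13.380884, rounded to 4 dp:

13.3809


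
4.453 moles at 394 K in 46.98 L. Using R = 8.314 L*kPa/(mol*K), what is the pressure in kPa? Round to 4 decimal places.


PV = nRT, solve for P = nRT / V.
nRT = 4.453 * 8.314 * 394 = 14586.7633
P = 14586.7633 / 46.98
P = 310.48878885 kPa, rounded to 4 dp:

310.4888 kPa


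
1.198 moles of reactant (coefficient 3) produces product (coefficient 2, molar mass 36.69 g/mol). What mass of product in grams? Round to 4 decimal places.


Use the coefficient ratio to convert reactant moles to product moles, then multiply by the product's molar mass.
moles_P = moles_R * (coeff_P / coeff_R) = 1.198 * (2/3) = 0.798667
mass_P = moles_P * M_P = 0.798667 * 36.69
mass_P = 29.30309223 g, rounded to 4 dp:

29.3031 g


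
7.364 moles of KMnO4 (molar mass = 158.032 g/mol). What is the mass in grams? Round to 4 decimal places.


mass = n * M
mass = 7.364 * 158.032
mass = 1163.747648 g, rounded to 4 dp:

1163.7476 g


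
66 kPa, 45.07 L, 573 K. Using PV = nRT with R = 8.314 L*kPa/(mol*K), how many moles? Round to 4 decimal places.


PV = nRT, solve for n = PV / (RT).
PV = 66 * 45.07 = 2974.62
RT = 8.314 * 573 = 4763.922
n = 2974.62 / 4763.922
n = 0.62440569 mol, rounded to 4 dp:

0.6244 mol


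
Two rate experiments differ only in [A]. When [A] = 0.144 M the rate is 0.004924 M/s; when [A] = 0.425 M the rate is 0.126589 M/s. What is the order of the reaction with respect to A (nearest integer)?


Rate is proportional to [A]^n, so rate2/rate1 = ([A]2/[A]1)^n. Take logs to solve for n.
rate2/rate1 = 0.126589 / 0.004924 = 25.7086
[A]2/[A]1 = 0.425 / 0.144 = 2.9514
n = ln(25.7086) / ln(2.9514) = 3.0
Nearest integer order:

3


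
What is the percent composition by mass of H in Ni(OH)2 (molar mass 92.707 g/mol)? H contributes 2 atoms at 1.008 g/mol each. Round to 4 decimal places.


pct = 100 * (n_elem * M_elem) / M_total
mass_contribution = 2 * 1.008 = 2.016 g/mol
pct = 100 * 2.016 / 92.707
pct = 2.17459307 %, rounded to 4 dp:

2.1746 %


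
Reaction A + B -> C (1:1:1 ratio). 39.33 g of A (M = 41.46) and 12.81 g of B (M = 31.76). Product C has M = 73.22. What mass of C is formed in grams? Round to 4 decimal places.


Find moles of each reactant; the smaller value is the limiting reagent in a 1:1:1 reaction, so moles_C equals moles of the limiter.
n_A = mass_A / M_A = 39.33 / 41.46 = 0.948625 mol
n_B = mass_B / M_B = 12.81 / 31.76 = 0.403338 mol
Limiting reagent: B (smaller), n_limiting = 0.403338 mol
mass_C = n_limiting * M_C = 0.403338 * 73.22
mass_C = 29.53240836 g, rounded to 4 dp:

29.5324 g


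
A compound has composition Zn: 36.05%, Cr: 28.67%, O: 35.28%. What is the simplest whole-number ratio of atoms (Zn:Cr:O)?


Assume 100 g of compound, divide each mass% by atomic mass to get moles, then normalize by the smallest to get a raw atom ratio.
Moles per 100 g: Zn: 36.05/65.38 = 0.5514, Cr: 28.67/51.996 = 0.5514, O: 35.28/15.999 = 2.2051
Raw ratio (divide by min = 0.5514): Zn: 1.0, Cr: 1.0, O: 3.999
Multiply by 1 to clear fractions: Zn: 1.0 ~= 1, Cr: 1.0 ~= 1, O: 3.999 ~= 4
Reduce by GCD to get the simplest whole-number ratio:

1:1:4


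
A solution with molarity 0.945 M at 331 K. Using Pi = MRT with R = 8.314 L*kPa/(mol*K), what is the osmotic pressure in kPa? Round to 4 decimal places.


Osmotic pressure (van't Hoff): Pi = M*R*T.
RT = 8.314 * 331 = 2751.934
Pi = 0.945 * 2751.934
Pi = 2600.57763 kPa, rounded to 4 dp:

2600.5776 kPa


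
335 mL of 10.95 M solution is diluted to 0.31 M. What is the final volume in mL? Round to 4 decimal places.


Dilution: M1*V1 = M2*V2, solve for V2.
V2 = M1*V1 / M2
V2 = 10.95 * 335 / 0.31
V2 = 3668.25 / 0.31
V2 = 11833.06451613 mL, rounded to 4 dp:

11833.0645 mL


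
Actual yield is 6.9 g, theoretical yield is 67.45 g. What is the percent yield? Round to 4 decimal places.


% yield = 100 * actual / theoretical
% yield = 100 * 6.9 / 67.45
% yield = 10.22979985 %, rounded to 4 dp:

10.2298 %


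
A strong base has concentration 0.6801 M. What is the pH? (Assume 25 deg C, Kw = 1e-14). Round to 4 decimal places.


A strong base dissociates completely, so [OH-] equals the given concentration.
pOH = -log10([OH-]) = -log10(0.6801) = 0.167427
pH = 14 - pOH = 14 - 0.167427
pH = 13.832573, rounded to 4 dp:

13.8326


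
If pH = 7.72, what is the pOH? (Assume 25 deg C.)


At 25 deg C, pH + pOH = 14.
pOH = 14 - pH = 14 - 7.72
pOH = 6.28:

6.28


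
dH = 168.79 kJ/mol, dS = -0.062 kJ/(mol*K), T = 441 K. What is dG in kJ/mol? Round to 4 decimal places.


Gibbs: dG = dH - T*dS (consistent units, dS already in kJ/(mol*K)).
T*dS = 441 * -0.062 = -27.342
dG = 168.79 - (-27.342)
dG = 196.132 kJ/mol, rounded to 4 dp:

196.1320 kJ/mol


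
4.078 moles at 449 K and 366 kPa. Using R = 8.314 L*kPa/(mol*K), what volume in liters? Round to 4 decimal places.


PV = nRT, solve for V = nRT / P.
nRT = 4.078 * 8.314 * 449 = 15223.1169
V = 15223.1169 / 366
V = 41.59321557 L, rounded to 4 dp:

41.5932 L


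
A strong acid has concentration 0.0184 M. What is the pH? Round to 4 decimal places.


A strong acid dissociates completely, so [H+] equals the given concentration.
pH = -log10([H+]) = -log10(0.0184)
pH = 1.73518218, rounded to 4 dp:

1.7352


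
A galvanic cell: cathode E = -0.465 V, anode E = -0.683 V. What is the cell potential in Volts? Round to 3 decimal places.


Standard cell potential: E_cell = E_cathode - E_anode.
E_cell = -0.465 - (-0.683)
E_cell = 0.218 V, rounded to 3 dp:

0.218 V


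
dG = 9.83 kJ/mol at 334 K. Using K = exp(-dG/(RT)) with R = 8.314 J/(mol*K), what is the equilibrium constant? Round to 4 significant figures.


dG is in kJ/mol; multiply by 1000 to match R in J/(mol*K).
RT = 8.314 * 334 = 2776.876 J/mol
exponent = -dG*1000 / (RT) = -(9.83*1000) / 2776.876 = -3.53994921
K = exp(-3.53994921)
K = 0.029014801, rounded to 4 significant figures:

0.02901


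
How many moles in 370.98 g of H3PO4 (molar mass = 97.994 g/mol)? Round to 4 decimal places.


n = mass / M
n = 370.98 / 97.994
n = 3.78574198 mol, rounded to 4 dp:

3.7857 mol


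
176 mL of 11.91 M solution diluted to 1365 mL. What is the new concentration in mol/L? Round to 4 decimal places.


Dilution: M1*V1 = M2*V2, solve for M2.
M2 = M1*V1 / V2
M2 = 11.91 * 176 / 1365
M2 = 2096.16 / 1365
M2 = 1.53564835 mol/L, rounded to 4 dp:

1.5356 mol/L


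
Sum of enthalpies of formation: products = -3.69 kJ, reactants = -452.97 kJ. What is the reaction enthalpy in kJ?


dH_rxn = sum(dH_f products) - sum(dH_f reactants)
dH_rxn = -3.69 - (-452.97)
dH_rxn = 449.28 kJ:

449.28 kJ


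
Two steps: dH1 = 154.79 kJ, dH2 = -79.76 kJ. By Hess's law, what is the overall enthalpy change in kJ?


Hess's law: enthalpy is a state function, so add the step enthalpies.
dH_total = dH1 + dH2 = 154.79 + (-79.76)
dH_total = 75.03 kJ:

75.03 kJ


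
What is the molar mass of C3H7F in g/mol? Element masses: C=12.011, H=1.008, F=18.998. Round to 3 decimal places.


M = sum(count * atomic_mass) over atoms.
M = 3*12.011 + 7*1.008 + 1*18.998
M = 36.033 + 7.056 + 18.998
M = 62.087 g/mol, rounded to 3 dp:

62.087 g/mol


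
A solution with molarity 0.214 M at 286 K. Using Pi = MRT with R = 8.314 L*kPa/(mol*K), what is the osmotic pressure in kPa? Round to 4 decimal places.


Osmotic pressure (van't Hoff): Pi = M*R*T.
RT = 8.314 * 286 = 2377.804
Pi = 0.214 * 2377.804
Pi = 508.850056 kPa, rounded to 4 dp:

508.8501 kPa


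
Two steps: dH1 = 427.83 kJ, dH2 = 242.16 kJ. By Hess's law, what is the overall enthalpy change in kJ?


Hess's law: enthalpy is a state function, so add the step enthalpies.
dH_total = dH1 + dH2 = 427.83 + (242.16)
dH_total = 669.99 kJ:

669.99 kJ


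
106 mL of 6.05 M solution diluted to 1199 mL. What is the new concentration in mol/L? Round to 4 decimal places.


Dilution: M1*V1 = M2*V2, solve for M2.
M2 = M1*V1 / V2
M2 = 6.05 * 106 / 1199
M2 = 641.3 / 1199
M2 = 0.53486239 mol/L, rounded to 4 dp:

0.5349 mol/L


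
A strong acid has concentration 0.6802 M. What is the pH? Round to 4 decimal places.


A strong acid dissociates completely, so [H+] equals the given concentration.
pH = -log10([H+]) = -log10(0.6802)
pH = 0.16736337, rounded to 4 dp:

0.1674


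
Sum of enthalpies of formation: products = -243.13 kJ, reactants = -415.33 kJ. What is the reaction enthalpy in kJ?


dH_rxn = sum(dH_f products) - sum(dH_f reactants)
dH_rxn = -243.13 - (-415.33)
dH_rxn = 172.2 kJ:

172.20 kJ


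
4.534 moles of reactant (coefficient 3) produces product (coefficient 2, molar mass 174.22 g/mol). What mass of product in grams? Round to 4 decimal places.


Use the coefficient ratio to convert reactant moles to product moles, then multiply by the product's molar mass.
moles_P = moles_R * (coeff_P / coeff_R) = 4.534 * (2/3) = 3.022667
mass_P = moles_P * M_P = 3.022667 * 174.22
mass_P = 526.60904474 g, rounded to 4 dp:

526.6090 g


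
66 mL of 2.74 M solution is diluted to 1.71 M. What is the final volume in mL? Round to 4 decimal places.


Dilution: M1*V1 = M2*V2, solve for V2.
V2 = M1*V1 / M2
V2 = 2.74 * 66 / 1.71
V2 = 180.84 / 1.71
V2 = 105.75438596 mL, rounded to 4 dp:

105.7544 mL


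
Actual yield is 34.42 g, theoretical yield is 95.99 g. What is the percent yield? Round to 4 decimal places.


% yield = 100 * actual / theoretical
% yield = 100 * 34.42 / 95.99
% yield = 35.85790186 %, rounded to 4 dp:

35.8579 %


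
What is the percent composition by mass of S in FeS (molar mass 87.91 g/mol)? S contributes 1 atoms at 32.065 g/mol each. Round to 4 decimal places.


pct = 100 * (n_elem * M_elem) / M_total
mass_contribution = 1 * 32.065 = 32.065 g/mol
pct = 100 * 32.065 / 87.91
pct = 36.47480378 %, rounded to 4 dp:

36.4748 %


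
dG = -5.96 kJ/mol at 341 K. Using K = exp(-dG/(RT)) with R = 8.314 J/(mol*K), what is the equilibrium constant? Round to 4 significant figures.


dG is in kJ/mol; multiply by 1000 to match R in J/(mol*K).
RT = 8.314 * 341 = 2835.074 J/mol
exponent = -dG*1000 / (RT) = -(-5.96*1000) / 2835.074 = 2.1022379
K = exp(2.1022379)
K = 8.1844654, rounded to 4 significant figures:

8.184


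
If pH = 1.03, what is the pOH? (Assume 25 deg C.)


At 25 deg C, pH + pOH = 14.
pOH = 14 - pH = 14 - 1.03
pOH = 12.97:

12.97


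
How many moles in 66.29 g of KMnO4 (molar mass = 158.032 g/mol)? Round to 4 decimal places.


n = mass / M
n = 66.29 / 158.032
n = 0.41947201 mol, rounded to 4 dp:

0.4195 mol


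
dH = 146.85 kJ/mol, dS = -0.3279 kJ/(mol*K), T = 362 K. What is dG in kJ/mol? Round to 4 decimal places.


Gibbs: dG = dH - T*dS (consistent units, dS already in kJ/(mol*K)).
T*dS = 362 * -0.3279 = -118.6998
dG = 146.85 - (-118.6998)
dG = 265.5498 kJ/mol, rounded to 4 dp:

265.5498 kJ/mol


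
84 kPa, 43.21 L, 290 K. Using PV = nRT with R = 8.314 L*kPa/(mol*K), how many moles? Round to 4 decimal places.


PV = nRT, solve for n = PV / (RT).
PV = 84 * 43.21 = 3629.64
RT = 8.314 * 290 = 2411.06
n = 3629.64 / 2411.06
n = 1.50541256 mol, rounded to 4 dp:

1.5054 mol


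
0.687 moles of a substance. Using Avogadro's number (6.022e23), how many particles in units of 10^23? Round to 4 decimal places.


N = n * NA, then divide by 1e23 for the requested units.
N / 1e23 = n * 6.022
N / 1e23 = 0.687 * 6.022
N / 1e23 = 4.137114, rounded to 4 dp:

4.1371


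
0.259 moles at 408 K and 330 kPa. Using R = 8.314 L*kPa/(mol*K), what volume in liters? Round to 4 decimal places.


PV = nRT, solve for V = nRT / P.
nRT = 0.259 * 8.314 * 408 = 878.557
V = 878.557 / 330
V = 2.66229394 L, rounded to 4 dp:

2.6623 L


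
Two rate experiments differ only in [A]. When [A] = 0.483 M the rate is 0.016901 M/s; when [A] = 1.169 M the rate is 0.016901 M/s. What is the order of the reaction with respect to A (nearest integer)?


Rate is proportional to [A]^n, so rate2/rate1 = ([A]2/[A]1)^n. Take logs to solve for n.
rate2/rate1 = 0.016901 / 0.016901 = 1.0
[A]2/[A]1 = 1.169 / 0.483 = 2.4203
n = ln(1.0) / ln(2.4203) = 0.0
Nearest integer order:

0


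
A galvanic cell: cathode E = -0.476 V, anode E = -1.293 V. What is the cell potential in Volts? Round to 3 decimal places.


Standard cell potential: E_cell = E_cathode - E_anode.
E_cell = -0.476 - (-1.293)
E_cell = 0.817 V, rounded to 3 dp:

0.817 V


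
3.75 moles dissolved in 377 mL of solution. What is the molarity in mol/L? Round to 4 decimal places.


Convert volume to liters: V_L = V_mL / 1000.
V_L = 377 / 1000 = 0.377 L
M = n / V_L = 3.75 / 0.377
M = 9.9469496 mol/L, rounded to 4 dp:

9.9469 mol/L


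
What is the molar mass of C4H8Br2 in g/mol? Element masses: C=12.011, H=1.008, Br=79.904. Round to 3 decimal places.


M = sum(count * atomic_mass) over atoms.
M = 4*12.011 + 8*1.008 + 2*79.904
M = 48.044 + 8.064 + 159.808
M = 215.916 g/mol, rounded to 3 dp:

215.916 g/mol


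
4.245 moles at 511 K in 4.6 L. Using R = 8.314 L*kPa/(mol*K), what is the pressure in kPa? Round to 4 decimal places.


PV = nRT, solve for P = nRT / V.
nRT = 4.245 * 8.314 * 511 = 18034.6872
P = 18034.6872 / 4.6
P = 3920.58417391 kPa, rounded to 4 dp:

3920.5842 kPa


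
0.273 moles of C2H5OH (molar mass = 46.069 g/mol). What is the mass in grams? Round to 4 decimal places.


mass = n * M
mass = 0.273 * 46.069
mass = 12.576837 g, rounded to 4 dp:

12.5768 g


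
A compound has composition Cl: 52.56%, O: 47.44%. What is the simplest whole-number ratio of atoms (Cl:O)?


Assume 100 g of compound, divide each mass% by atomic mass to get moles, then normalize by the smallest to get a raw atom ratio.
Moles per 100 g: Cl: 52.56/35.453 = 1.4825, O: 47.44/15.999 = 2.9652
Raw ratio (divide by min = 1.4825): Cl: 1.0, O: 2.0
Multiply by 1 to clear fractions: Cl: 1.0 ~= 1, O: 2.0 ~= 2
Reduce by GCD to get the simplest whole-number ratio:

1:2


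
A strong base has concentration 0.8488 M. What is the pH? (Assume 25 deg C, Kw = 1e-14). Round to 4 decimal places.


A strong base dissociates completely, so [OH-] equals the given concentration.
pOH = -log10([OH-]) = -log10(0.8488) = 0.071195
pH = 14 - pOH = 14 - 0.071195
pH = 13.928805, rounded to 4 dp:

13.9288


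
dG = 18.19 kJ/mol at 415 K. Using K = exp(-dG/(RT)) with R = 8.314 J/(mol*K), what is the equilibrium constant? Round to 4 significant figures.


dG is in kJ/mol; multiply by 1000 to match R in J/(mol*K).
RT = 8.314 * 415 = 3450.31 J/mol
exponent = -dG*1000 / (RT) = -(18.19*1000) / 3450.31 = -5.27199005
K = exp(-5.27199005)
K = 0.0051333847, rounded to 4 significant figures:

0.005133


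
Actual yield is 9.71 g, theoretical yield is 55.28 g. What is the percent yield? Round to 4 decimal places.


% yield = 100 * actual / theoretical
% yield = 100 * 9.71 / 55.28
% yield = 17.56512301 %, rounded to 4 dp:

17.5651 %


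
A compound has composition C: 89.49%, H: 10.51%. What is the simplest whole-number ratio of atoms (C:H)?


Assume 100 g of compound, divide each mass% by atomic mass to get moles, then normalize by the smallest to get a raw atom ratio.
Moles per 100 g: C: 89.49/12.011 = 7.4507, H: 10.51/1.008 = 10.4266
Raw ratio (divide by min = 7.4507): C: 1.0, H: 1.399
Multiply by 5 to clear fractions: C: 5.0 ~= 5, H: 6.997 ~= 7
Reduce by GCD to get the simplest whole-number ratio:

5:7


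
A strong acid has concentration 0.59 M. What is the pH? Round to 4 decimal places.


A strong acid dissociates completely, so [H+] equals the given concentration.
pH = -log10([H+]) = -log10(0.59)
pH = 0.22914799, rounded to 4 dp:

0.2291


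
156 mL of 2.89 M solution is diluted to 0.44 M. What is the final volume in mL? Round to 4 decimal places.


Dilution: M1*V1 = M2*V2, solve for V2.
V2 = M1*V1 / M2
V2 = 2.89 * 156 / 0.44
V2 = 450.84 / 0.44
V2 = 1024.63636364 mL, rounded to 4 dp:

1024.6364 mL


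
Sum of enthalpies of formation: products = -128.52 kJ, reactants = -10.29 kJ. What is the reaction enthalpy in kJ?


dH_rxn = sum(dH_f products) - sum(dH_f reactants)
dH_rxn = -128.52 - (-10.29)
dH_rxn = -118.23 kJ:

-118.23 kJ


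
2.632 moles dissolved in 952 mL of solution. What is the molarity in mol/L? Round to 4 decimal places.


Convert volume to liters: V_L = V_mL / 1000.
V_L = 952 / 1000 = 0.952 L
M = n / V_L = 2.632 / 0.952
M = 2.76470588 mol/L, rounded to 4 dp:

2.7647 mol/L


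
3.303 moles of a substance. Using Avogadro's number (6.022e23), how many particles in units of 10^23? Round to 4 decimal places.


N = n * NA, then divide by 1e23 for the requested units.
N / 1e23 = n * 6.022
N / 1e23 = 3.303 * 6.022
N / 1e23 = 19.890666, rounded to 4 dp:

19.8907


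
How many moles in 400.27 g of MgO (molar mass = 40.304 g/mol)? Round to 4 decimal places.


n = mass / M
n = 400.27 / 40.304
n = 9.93127233 mol, rounded to 4 dp:

9.9313 mol


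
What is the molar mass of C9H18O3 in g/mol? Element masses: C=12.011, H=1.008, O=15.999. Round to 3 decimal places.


M = sum(count * atomic_mass) over atoms.
M = 9*12.011 + 18*1.008 + 3*15.999
M = 108.099 + 18.144 + 47.997
M = 174.24 g/mol, rounded to 3 dp:

174.240 g/mol


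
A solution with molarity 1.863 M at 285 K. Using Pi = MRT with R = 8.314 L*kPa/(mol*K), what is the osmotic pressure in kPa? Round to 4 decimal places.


Osmotic pressure (van't Hoff): Pi = M*R*T.
RT = 8.314 * 285 = 2369.49
Pi = 1.863 * 2369.49
Pi = 4414.35987 kPa, rounded to 4 dp:

4414.3599 kPa


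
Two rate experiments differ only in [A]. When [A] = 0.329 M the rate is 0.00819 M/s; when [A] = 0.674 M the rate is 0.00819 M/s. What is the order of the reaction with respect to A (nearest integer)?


Rate is proportional to [A]^n, so rate2/rate1 = ([A]2/[A]1)^n. Take logs to solve for n.
rate2/rate1 = 0.00819 / 0.00819 = 1.0
[A]2/[A]1 = 0.674 / 0.329 = 2.0486
n = ln(1.0) / ln(2.0486) = 0.0
Nearest integer order:

0


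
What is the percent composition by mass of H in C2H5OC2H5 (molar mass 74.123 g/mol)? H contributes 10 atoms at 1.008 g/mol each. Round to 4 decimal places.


pct = 100 * (n_elem * M_elem) / M_total
mass_contribution = 10 * 1.008 = 10.08 g/mol
pct = 100 * 10.08 / 74.123
pct = 13.59901785 %, rounded to 4 dp:

13.5990 %


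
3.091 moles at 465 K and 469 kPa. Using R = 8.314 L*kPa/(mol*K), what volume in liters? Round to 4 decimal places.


PV = nRT, solve for V = nRT / P.
nRT = 3.091 * 8.314 * 465 = 11949.8369
V = 11949.8369 / 469
V = 25.47939638 L, rounded to 4 dp:

25.4794 L


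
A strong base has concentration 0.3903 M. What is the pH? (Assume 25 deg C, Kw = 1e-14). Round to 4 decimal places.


A strong base dissociates completely, so [OH-] equals the given concentration.
pOH = -log10([OH-]) = -log10(0.3903) = 0.408601
pH = 14 - pOH = 14 - 0.408601
pH = 13.591399, rounded to 4 dp:

13.5914


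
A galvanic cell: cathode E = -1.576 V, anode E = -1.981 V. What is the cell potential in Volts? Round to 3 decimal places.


Standard cell potential: E_cell = E_cathode - E_anode.
E_cell = -1.576 - (-1.981)
E_cell = 0.405 V, rounded to 3 dp:

0.405 V


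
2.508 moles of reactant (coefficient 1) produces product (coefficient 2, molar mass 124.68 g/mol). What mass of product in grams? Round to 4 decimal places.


Use the coefficient ratio to convert reactant moles to product moles, then multiply by the product's molar mass.
moles_P = moles_R * (coeff_P / coeff_R) = 2.508 * (2/1) = 5.016
mass_P = moles_P * M_P = 5.016 * 124.68
mass_P = 625.39488 g, rounded to 4 dp:

625.3949 g


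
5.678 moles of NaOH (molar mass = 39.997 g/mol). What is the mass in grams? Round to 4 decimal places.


mass = n * M
mass = 5.678 * 39.997
mass = 227.102966 g, rounded to 4 dp:

227.1030 g


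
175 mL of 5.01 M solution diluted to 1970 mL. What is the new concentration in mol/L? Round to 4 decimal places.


Dilution: M1*V1 = M2*V2, solve for M2.
M2 = M1*V1 / V2
M2 = 5.01 * 175 / 1970
M2 = 876.75 / 1970
M2 = 0.44505076 mol/L, rounded to 4 dp:

0.4451 mol/L


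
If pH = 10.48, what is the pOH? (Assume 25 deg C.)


At 25 deg C, pH + pOH = 14.
pOH = 14 - pH = 14 - 10.48
pOH = 3.52:

3.52


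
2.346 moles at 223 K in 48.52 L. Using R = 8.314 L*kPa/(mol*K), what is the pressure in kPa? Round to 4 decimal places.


PV = nRT, solve for P = nRT / V.
nRT = 2.346 * 8.314 * 223 = 4349.5356
P = 4349.5356 / 48.52
P = 89.64417972 kPa, rounded to 4 dp:

89.6442 kPa


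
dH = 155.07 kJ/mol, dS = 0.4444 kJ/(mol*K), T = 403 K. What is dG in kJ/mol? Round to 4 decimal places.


Gibbs: dG = dH - T*dS (consistent units, dS already in kJ/(mol*K)).
T*dS = 403 * 0.4444 = 179.0932
dG = 155.07 - (179.0932)
dG = -24.0232 kJ/mol, rounded to 4 dp:

-24.0232 kJ/mol


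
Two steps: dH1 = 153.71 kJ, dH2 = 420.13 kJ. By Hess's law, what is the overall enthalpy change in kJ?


Hess's law: enthalpy is a state function, so add the step enthalpies.
dH_total = dH1 + dH2 = 153.71 + (420.13)
dH_total = 573.84 kJ:

573.84 kJ


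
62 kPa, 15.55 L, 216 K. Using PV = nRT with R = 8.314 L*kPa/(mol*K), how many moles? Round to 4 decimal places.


PV = nRT, solve for n = PV / (RT).
PV = 62 * 15.55 = 964.1
RT = 8.314 * 216 = 1795.824
n = 964.1 / 1795.824
n = 0.53685662 mol, rounded to 4 dp:

0.5369 mol


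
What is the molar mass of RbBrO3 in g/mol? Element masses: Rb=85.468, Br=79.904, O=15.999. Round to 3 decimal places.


M = sum(count * atomic_mass) over atoms.
M = 1*85.468 + 1*79.904 + 3*15.999
M = 85.468 + 79.904 + 47.997
M = 213.369 g/mol, rounded to 3 dp:

213.369 g/mol


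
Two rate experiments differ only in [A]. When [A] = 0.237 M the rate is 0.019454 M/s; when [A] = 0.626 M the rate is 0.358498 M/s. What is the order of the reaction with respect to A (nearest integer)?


Rate is proportional to [A]^n, so rate2/rate1 = ([A]2/[A]1)^n. Take logs to solve for n.
rate2/rate1 = 0.358498 / 0.019454 = 18.428
[A]2/[A]1 = 0.626 / 0.237 = 2.6414
n = ln(18.428) / ln(2.6414) = 3.0
Nearest integer order:

3


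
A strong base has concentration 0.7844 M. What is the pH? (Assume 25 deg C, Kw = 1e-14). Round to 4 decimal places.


A strong base dissociates completely, so [OH-] equals the given concentration.
pOH = -log10([OH-]) = -log10(0.7844) = 0.105462
pH = 14 - pOH = 14 - 0.105462
pH = 13.894538, rounded to 4 dp:

13.8945


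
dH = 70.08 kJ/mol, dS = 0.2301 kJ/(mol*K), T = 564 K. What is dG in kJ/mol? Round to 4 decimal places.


Gibbs: dG = dH - T*dS (consistent units, dS already in kJ/(mol*K)).
T*dS = 564 * 0.2301 = 129.7764
dG = 70.08 - (129.7764)
dG = -59.6964 kJ/mol, rounded to 4 dp:

-59.6964 kJ/mol


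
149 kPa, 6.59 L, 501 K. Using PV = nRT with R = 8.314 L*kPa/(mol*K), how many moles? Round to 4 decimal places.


PV = nRT, solve for n = PV / (RT).
PV = 149 * 6.59 = 981.91
RT = 8.314 * 501 = 4165.314
n = 981.91 / 4165.314
n = 0.23573493 mol, rounded to 4 dp:

0.2357 mol


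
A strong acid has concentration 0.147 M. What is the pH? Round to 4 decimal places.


A strong acid dissociates completely, so [H+] equals the given concentration.
pH = -log10([H+]) = -log10(0.147)
pH = 0.83268267, rounded to 4 dp:

0.8327


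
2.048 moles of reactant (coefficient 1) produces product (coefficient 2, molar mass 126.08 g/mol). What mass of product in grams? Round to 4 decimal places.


Use the coefficient ratio to convert reactant moles to product moles, then multiply by the product's molar mass.
moles_P = moles_R * (coeff_P / coeff_R) = 2.048 * (2/1) = 4.096
mass_P = moles_P * M_P = 4.096 * 126.08
mass_P = 516.42368 g, rounded to 4 dp:

516.4237 g


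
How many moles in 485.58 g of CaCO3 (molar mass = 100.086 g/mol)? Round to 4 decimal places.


n = mass / M
n = 485.58 / 100.086
n = 4.8516276 mol, rounded to 4 dp:

4.8516 mol


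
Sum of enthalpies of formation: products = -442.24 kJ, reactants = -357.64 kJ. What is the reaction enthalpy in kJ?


dH_rxn = sum(dH_f products) - sum(dH_f reactants)
dH_rxn = -442.24 - (-357.64)
dH_rxn = -84.6 kJ:

-84.60 kJ


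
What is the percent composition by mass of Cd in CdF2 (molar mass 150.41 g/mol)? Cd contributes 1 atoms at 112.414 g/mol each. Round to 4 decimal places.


pct = 100 * (n_elem * M_elem) / M_total
mass_contribution = 1 * 112.414 = 112.414 g/mol
pct = 100 * 112.414 / 150.41
pct = 74.73838176 %, rounded to 4 dp:

74.7384 %


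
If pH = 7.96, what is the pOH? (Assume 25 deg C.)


At 25 deg C, pH + pOH = 14.
pOH = 14 - pH = 14 - 7.96
pOH = 6.04:

6.04


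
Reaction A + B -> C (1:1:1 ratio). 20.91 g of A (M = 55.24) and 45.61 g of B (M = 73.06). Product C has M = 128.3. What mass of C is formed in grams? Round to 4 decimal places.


Find moles of each reactant; the smaller value is the limiting reagent in a 1:1:1 reaction, so moles_C equals moles of the limiter.
n_A = mass_A / M_A = 20.91 / 55.24 = 0.37853 mol
n_B = mass_B / M_B = 45.61 / 73.06 = 0.624281 mol
Limiting reagent: A (smaller), n_limiting = 0.37853 mol
mass_C = n_limiting * M_C = 0.37853 * 128.3
mass_C = 48.565399 g, rounded to 4 dp:

48.5654 g


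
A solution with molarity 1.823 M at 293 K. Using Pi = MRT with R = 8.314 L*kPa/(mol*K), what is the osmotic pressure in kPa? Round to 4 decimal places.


Osmotic pressure (van't Hoff): Pi = M*R*T.
RT = 8.314 * 293 = 2436.002
Pi = 1.823 * 2436.002
Pi = 4440.831646 kPa, rounded to 4 dp:

4440.8316 kPa


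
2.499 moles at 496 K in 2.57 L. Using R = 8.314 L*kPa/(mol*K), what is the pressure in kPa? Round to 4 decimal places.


PV = nRT, solve for P = nRT / V.
nRT = 2.499 * 8.314 * 496 = 10305.2363
P = 10305.2363 / 2.57
P = 4009.81957198 kPa, rounded to 4 dp:

4009.8196 kPa


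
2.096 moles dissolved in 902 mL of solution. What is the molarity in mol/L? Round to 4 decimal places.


Convert volume to liters: V_L = V_mL / 1000.
V_L = 902 / 1000 = 0.902 L
M = n / V_L = 2.096 / 0.902
M = 2.32372506 mol/L, rounded to 4 dp:

2.3237 mol/L


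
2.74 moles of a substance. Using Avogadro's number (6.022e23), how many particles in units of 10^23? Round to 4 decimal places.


N = n * NA, then divide by 1e23 for the requested units.
N / 1e23 = n * 6.022
N / 1e23 = 2.74 * 6.022
N / 1e23 = 16.50028, rounded to 4 dp:

16.5003


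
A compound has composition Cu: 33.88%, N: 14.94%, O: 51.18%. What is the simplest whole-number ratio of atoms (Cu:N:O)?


Assume 100 g of compound, divide each mass% by atomic mass to get moles, then normalize by the smallest to get a raw atom ratio.
Moles per 100 g: Cu: 33.88/63.546 = 0.5332, N: 14.94/14.007 = 1.0666, O: 51.18/15.999 = 3.1989
Raw ratio (divide by min = 0.5332): Cu: 1.0, N: 2.001, O: 6.0
Multiply by 1 to clear fractions: Cu: 1.0 ~= 1, N: 2.001 ~= 2, O: 6.0 ~= 6
Reduce by GCD to get the simplest whole-number ratio:

1:2:6


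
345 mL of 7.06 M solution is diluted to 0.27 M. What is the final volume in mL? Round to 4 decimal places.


Dilution: M1*V1 = M2*V2, solve for V2.
V2 = M1*V1 / M2
V2 = 7.06 * 345 / 0.27
V2 = 2435.7 / 0.27
V2 = 9021.11111111 mL, rounded to 4 dp:

9021.1111 mL


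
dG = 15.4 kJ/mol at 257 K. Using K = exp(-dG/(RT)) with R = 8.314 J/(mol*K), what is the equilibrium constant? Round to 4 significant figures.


dG is in kJ/mol; multiply by 1000 to match R in J/(mol*K).
RT = 8.314 * 257 = 2136.698 J/mol
exponent = -dG*1000 / (RT) = -(15.4*1000) / 2136.698 = -7.20738261
K = exp(-7.20738261)
K = 0.00074109435, rounded to 4 significant figures:

0.0007411
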